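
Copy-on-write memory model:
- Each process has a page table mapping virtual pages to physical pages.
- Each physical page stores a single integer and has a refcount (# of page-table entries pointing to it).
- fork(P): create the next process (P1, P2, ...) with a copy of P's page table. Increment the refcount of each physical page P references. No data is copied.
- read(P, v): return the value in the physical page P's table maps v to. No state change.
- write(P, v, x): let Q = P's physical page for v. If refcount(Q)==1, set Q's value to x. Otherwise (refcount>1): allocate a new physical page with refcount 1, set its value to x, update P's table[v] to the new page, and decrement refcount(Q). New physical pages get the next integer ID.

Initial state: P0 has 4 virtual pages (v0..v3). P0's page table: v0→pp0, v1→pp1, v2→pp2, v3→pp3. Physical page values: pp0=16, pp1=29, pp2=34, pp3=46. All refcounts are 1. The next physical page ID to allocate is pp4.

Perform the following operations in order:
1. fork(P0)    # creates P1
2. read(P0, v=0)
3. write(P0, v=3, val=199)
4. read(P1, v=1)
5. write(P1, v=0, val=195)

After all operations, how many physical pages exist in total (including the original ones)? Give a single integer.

Op 1: fork(P0) -> P1. 4 ppages; refcounts: pp0:2 pp1:2 pp2:2 pp3:2
Op 2: read(P0, v0) -> 16. No state change.
Op 3: write(P0, v3, 199). refcount(pp3)=2>1 -> COPY to pp4. 5 ppages; refcounts: pp0:2 pp1:2 pp2:2 pp3:1 pp4:1
Op 4: read(P1, v1) -> 29. No state change.
Op 5: write(P1, v0, 195). refcount(pp0)=2>1 -> COPY to pp5. 6 ppages; refcounts: pp0:1 pp1:2 pp2:2 pp3:1 pp4:1 pp5:1

Answer: 6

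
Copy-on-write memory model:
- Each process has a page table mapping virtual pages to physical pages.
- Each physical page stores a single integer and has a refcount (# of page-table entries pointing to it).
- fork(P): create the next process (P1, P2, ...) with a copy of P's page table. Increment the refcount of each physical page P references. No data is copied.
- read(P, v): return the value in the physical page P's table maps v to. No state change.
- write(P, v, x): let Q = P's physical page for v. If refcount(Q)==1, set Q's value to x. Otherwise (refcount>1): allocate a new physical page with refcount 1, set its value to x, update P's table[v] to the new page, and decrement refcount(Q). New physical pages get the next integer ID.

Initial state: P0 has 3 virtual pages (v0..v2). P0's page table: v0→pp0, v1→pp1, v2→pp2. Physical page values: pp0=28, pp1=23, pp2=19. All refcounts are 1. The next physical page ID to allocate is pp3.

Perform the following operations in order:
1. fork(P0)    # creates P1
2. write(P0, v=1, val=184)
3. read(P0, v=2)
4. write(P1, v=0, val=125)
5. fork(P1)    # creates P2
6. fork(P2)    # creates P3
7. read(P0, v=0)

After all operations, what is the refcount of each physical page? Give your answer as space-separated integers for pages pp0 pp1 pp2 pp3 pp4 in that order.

Answer: 1 3 4 1 3

Derivation:
Op 1: fork(P0) -> P1. 3 ppages; refcounts: pp0:2 pp1:2 pp2:2
Op 2: write(P0, v1, 184). refcount(pp1)=2>1 -> COPY to pp3. 4 ppages; refcounts: pp0:2 pp1:1 pp2:2 pp3:1
Op 3: read(P0, v2) -> 19. No state change.
Op 4: write(P1, v0, 125). refcount(pp0)=2>1 -> COPY to pp4. 5 ppages; refcounts: pp0:1 pp1:1 pp2:2 pp3:1 pp4:1
Op 5: fork(P1) -> P2. 5 ppages; refcounts: pp0:1 pp1:2 pp2:3 pp3:1 pp4:2
Op 6: fork(P2) -> P3. 5 ppages; refcounts: pp0:1 pp1:3 pp2:4 pp3:1 pp4:3
Op 7: read(P0, v0) -> 28. No state change.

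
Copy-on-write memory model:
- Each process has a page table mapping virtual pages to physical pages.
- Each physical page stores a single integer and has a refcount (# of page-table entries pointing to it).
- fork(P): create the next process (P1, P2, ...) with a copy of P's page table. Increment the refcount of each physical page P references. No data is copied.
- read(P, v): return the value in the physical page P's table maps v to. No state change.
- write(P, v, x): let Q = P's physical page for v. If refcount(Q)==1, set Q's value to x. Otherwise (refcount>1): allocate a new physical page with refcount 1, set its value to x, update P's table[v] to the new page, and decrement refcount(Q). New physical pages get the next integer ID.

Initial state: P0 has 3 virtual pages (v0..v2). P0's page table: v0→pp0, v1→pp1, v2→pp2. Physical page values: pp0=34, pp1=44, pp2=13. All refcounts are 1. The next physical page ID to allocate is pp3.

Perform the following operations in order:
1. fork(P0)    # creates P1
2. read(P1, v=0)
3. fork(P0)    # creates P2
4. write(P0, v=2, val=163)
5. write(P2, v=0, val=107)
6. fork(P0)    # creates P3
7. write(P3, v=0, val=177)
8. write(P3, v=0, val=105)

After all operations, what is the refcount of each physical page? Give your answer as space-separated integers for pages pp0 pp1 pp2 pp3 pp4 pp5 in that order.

Answer: 2 4 2 2 1 1

Derivation:
Op 1: fork(P0) -> P1. 3 ppages; refcounts: pp0:2 pp1:2 pp2:2
Op 2: read(P1, v0) -> 34. No state change.
Op 3: fork(P0) -> P2. 3 ppages; refcounts: pp0:3 pp1:3 pp2:3
Op 4: write(P0, v2, 163). refcount(pp2)=3>1 -> COPY to pp3. 4 ppages; refcounts: pp0:3 pp1:3 pp2:2 pp3:1
Op 5: write(P2, v0, 107). refcount(pp0)=3>1 -> COPY to pp4. 5 ppages; refcounts: pp0:2 pp1:3 pp2:2 pp3:1 pp4:1
Op 6: fork(P0) -> P3. 5 ppages; refcounts: pp0:3 pp1:4 pp2:2 pp3:2 pp4:1
Op 7: write(P3, v0, 177). refcount(pp0)=3>1 -> COPY to pp5. 6 ppages; refcounts: pp0:2 pp1:4 pp2:2 pp3:2 pp4:1 pp5:1
Op 8: write(P3, v0, 105). refcount(pp5)=1 -> write in place. 6 ppages; refcounts: pp0:2 pp1:4 pp2:2 pp3:2 pp4:1 pp5:1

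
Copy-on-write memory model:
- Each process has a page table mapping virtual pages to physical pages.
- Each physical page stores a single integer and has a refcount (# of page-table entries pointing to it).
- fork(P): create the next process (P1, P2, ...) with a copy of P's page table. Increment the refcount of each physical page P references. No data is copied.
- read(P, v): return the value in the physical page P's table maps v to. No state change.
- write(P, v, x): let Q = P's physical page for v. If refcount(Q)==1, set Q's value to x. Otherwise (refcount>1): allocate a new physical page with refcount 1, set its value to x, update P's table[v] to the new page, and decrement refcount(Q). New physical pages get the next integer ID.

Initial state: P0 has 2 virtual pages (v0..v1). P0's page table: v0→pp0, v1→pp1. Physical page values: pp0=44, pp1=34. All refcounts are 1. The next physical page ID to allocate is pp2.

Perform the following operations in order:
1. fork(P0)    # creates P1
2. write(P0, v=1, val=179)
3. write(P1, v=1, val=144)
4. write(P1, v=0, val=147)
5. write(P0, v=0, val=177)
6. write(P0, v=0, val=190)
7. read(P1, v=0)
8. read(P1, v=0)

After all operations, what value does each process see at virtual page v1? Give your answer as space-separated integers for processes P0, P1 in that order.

Answer: 179 144

Derivation:
Op 1: fork(P0) -> P1. 2 ppages; refcounts: pp0:2 pp1:2
Op 2: write(P0, v1, 179). refcount(pp1)=2>1 -> COPY to pp2. 3 ppages; refcounts: pp0:2 pp1:1 pp2:1
Op 3: write(P1, v1, 144). refcount(pp1)=1 -> write in place. 3 ppages; refcounts: pp0:2 pp1:1 pp2:1
Op 4: write(P1, v0, 147). refcount(pp0)=2>1 -> COPY to pp3. 4 ppages; refcounts: pp0:1 pp1:1 pp2:1 pp3:1
Op 5: write(P0, v0, 177). refcount(pp0)=1 -> write in place. 4 ppages; refcounts: pp0:1 pp1:1 pp2:1 pp3:1
Op 6: write(P0, v0, 190). refcount(pp0)=1 -> write in place. 4 ppages; refcounts: pp0:1 pp1:1 pp2:1 pp3:1
Op 7: read(P1, v0) -> 147. No state change.
Op 8: read(P1, v0) -> 147. No state change.
P0: v1 -> pp2 = 179
P1: v1 -> pp1 = 144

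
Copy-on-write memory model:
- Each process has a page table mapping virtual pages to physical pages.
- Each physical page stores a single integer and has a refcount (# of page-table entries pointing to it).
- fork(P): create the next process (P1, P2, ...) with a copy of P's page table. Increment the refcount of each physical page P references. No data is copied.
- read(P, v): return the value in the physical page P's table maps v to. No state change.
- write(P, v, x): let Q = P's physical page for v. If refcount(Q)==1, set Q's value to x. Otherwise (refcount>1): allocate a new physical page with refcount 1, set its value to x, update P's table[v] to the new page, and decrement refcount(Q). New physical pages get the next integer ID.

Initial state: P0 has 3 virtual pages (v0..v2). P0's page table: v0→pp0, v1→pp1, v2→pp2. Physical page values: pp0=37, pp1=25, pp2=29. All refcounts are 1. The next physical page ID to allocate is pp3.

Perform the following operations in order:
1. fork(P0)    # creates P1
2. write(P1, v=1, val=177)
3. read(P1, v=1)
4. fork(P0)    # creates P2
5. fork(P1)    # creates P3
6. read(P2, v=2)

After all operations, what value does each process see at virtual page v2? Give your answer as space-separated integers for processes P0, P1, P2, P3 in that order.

Op 1: fork(P0) -> P1. 3 ppages; refcounts: pp0:2 pp1:2 pp2:2
Op 2: write(P1, v1, 177). refcount(pp1)=2>1 -> COPY to pp3. 4 ppages; refcounts: pp0:2 pp1:1 pp2:2 pp3:1
Op 3: read(P1, v1) -> 177. No state change.
Op 4: fork(P0) -> P2. 4 ppages; refcounts: pp0:3 pp1:2 pp2:3 pp3:1
Op 5: fork(P1) -> P3. 4 ppages; refcounts: pp0:4 pp1:2 pp2:4 pp3:2
Op 6: read(P2, v2) -> 29. No state change.
P0: v2 -> pp2 = 29
P1: v2 -> pp2 = 29
P2: v2 -> pp2 = 29
P3: v2 -> pp2 = 29

Answer: 29 29 29 29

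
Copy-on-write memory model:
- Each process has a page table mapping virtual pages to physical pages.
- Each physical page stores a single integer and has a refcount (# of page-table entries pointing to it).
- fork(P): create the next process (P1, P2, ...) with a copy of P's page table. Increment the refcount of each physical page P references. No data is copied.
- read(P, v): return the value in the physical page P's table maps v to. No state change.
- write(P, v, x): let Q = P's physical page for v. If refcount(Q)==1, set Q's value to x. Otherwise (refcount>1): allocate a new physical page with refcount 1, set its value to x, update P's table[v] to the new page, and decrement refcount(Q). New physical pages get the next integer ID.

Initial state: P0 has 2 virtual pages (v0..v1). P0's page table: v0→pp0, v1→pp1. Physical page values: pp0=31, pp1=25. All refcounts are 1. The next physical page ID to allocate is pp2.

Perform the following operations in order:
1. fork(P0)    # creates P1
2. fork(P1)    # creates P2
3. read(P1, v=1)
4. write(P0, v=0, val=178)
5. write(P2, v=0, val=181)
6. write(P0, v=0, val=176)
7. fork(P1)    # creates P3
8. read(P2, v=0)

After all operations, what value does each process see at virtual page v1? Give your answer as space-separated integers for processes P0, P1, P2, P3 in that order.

Op 1: fork(P0) -> P1. 2 ppages; refcounts: pp0:2 pp1:2
Op 2: fork(P1) -> P2. 2 ppages; refcounts: pp0:3 pp1:3
Op 3: read(P1, v1) -> 25. No state change.
Op 4: write(P0, v0, 178). refcount(pp0)=3>1 -> COPY to pp2. 3 ppages; refcounts: pp0:2 pp1:3 pp2:1
Op 5: write(P2, v0, 181). refcount(pp0)=2>1 -> COPY to pp3. 4 ppages; refcounts: pp0:1 pp1:3 pp2:1 pp3:1
Op 6: write(P0, v0, 176). refcount(pp2)=1 -> write in place. 4 ppages; refcounts: pp0:1 pp1:3 pp2:1 pp3:1
Op 7: fork(P1) -> P3. 4 ppages; refcounts: pp0:2 pp1:4 pp2:1 pp3:1
Op 8: read(P2, v0) -> 181. No state change.
P0: v1 -> pp1 = 25
P1: v1 -> pp1 = 25
P2: v1 -> pp1 = 25
P3: v1 -> pp1 = 25

Answer: 25 25 25 25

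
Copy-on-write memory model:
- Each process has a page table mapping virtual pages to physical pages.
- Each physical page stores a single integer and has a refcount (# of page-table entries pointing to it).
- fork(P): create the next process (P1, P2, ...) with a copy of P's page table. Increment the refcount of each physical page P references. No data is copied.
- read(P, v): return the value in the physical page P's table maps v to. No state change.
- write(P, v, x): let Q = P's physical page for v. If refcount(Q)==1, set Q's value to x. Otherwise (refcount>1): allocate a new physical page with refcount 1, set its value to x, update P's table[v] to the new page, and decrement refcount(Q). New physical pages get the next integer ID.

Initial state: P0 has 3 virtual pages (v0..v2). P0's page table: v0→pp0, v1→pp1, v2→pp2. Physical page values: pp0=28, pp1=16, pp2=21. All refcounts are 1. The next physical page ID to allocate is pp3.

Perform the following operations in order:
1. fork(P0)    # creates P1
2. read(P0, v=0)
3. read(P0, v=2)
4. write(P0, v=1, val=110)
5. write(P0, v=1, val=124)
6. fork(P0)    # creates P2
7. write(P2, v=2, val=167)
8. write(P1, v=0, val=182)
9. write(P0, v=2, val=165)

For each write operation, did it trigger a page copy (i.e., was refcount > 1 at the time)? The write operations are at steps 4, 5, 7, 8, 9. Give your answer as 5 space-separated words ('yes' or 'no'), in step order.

Op 1: fork(P0) -> P1. 3 ppages; refcounts: pp0:2 pp1:2 pp2:2
Op 2: read(P0, v0) -> 28. No state change.
Op 3: read(P0, v2) -> 21. No state change.
Op 4: write(P0, v1, 110). refcount(pp1)=2>1 -> COPY to pp3. 4 ppages; refcounts: pp0:2 pp1:1 pp2:2 pp3:1
Op 5: write(P0, v1, 124). refcount(pp3)=1 -> write in place. 4 ppages; refcounts: pp0:2 pp1:1 pp2:2 pp3:1
Op 6: fork(P0) -> P2. 4 ppages; refcounts: pp0:3 pp1:1 pp2:3 pp3:2
Op 7: write(P2, v2, 167). refcount(pp2)=3>1 -> COPY to pp4. 5 ppages; refcounts: pp0:3 pp1:1 pp2:2 pp3:2 pp4:1
Op 8: write(P1, v0, 182). refcount(pp0)=3>1 -> COPY to pp5. 6 ppages; refcounts: pp0:2 pp1:1 pp2:2 pp3:2 pp4:1 pp5:1
Op 9: write(P0, v2, 165). refcount(pp2)=2>1 -> COPY to pp6. 7 ppages; refcounts: pp0:2 pp1:1 pp2:1 pp3:2 pp4:1 pp5:1 pp6:1

yes no yes yes yes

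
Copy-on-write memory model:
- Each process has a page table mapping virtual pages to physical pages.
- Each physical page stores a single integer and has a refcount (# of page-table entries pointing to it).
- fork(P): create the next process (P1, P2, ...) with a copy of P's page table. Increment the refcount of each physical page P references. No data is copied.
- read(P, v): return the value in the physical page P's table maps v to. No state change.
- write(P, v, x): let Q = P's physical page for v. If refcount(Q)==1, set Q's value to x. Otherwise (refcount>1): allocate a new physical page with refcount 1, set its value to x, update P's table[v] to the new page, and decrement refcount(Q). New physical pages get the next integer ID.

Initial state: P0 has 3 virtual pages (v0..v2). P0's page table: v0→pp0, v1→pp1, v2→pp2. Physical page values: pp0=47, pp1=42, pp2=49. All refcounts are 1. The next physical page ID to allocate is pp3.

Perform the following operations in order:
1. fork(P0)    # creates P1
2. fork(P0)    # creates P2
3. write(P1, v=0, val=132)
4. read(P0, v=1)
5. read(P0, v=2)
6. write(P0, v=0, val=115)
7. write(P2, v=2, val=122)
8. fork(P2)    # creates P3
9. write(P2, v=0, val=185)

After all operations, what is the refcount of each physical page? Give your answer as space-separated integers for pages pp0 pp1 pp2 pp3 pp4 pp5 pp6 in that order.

Op 1: fork(P0) -> P1. 3 ppages; refcounts: pp0:2 pp1:2 pp2:2
Op 2: fork(P0) -> P2. 3 ppages; refcounts: pp0:3 pp1:3 pp2:3
Op 3: write(P1, v0, 132). refcount(pp0)=3>1 -> COPY to pp3. 4 ppages; refcounts: pp0:2 pp1:3 pp2:3 pp3:1
Op 4: read(P0, v1) -> 42. No state change.
Op 5: read(P0, v2) -> 49. No state change.
Op 6: write(P0, v0, 115). refcount(pp0)=2>1 -> COPY to pp4. 5 ppages; refcounts: pp0:1 pp1:3 pp2:3 pp3:1 pp4:1
Op 7: write(P2, v2, 122). refcount(pp2)=3>1 -> COPY to pp5. 6 ppages; refcounts: pp0:1 pp1:3 pp2:2 pp3:1 pp4:1 pp5:1
Op 8: fork(P2) -> P3. 6 ppages; refcounts: pp0:2 pp1:4 pp2:2 pp3:1 pp4:1 pp5:2
Op 9: write(P2, v0, 185). refcount(pp0)=2>1 -> COPY to pp6. 7 ppages; refcounts: pp0:1 pp1:4 pp2:2 pp3:1 pp4:1 pp5:2 pp6:1

Answer: 1 4 2 1 1 2 1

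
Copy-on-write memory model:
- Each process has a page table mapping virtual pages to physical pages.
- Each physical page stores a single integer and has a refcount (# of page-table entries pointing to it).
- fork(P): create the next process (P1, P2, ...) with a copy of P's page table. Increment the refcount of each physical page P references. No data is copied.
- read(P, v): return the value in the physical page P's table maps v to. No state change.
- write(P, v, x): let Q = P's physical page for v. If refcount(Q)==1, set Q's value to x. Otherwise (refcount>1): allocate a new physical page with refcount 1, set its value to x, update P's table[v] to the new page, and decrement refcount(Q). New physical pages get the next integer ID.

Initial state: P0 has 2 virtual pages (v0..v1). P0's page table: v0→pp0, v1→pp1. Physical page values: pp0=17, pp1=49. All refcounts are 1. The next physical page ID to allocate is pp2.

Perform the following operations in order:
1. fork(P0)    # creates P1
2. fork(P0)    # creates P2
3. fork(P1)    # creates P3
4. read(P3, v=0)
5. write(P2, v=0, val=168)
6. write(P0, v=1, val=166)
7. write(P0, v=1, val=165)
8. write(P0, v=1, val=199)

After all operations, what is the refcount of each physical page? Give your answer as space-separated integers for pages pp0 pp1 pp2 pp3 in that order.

Answer: 3 3 1 1

Derivation:
Op 1: fork(P0) -> P1. 2 ppages; refcounts: pp0:2 pp1:2
Op 2: fork(P0) -> P2. 2 ppages; refcounts: pp0:3 pp1:3
Op 3: fork(P1) -> P3. 2 ppages; refcounts: pp0:4 pp1:4
Op 4: read(P3, v0) -> 17. No state change.
Op 5: write(P2, v0, 168). refcount(pp0)=4>1 -> COPY to pp2. 3 ppages; refcounts: pp0:3 pp1:4 pp2:1
Op 6: write(P0, v1, 166). refcount(pp1)=4>1 -> COPY to pp3. 4 ppages; refcounts: pp0:3 pp1:3 pp2:1 pp3:1
Op 7: write(P0, v1, 165). refcount(pp3)=1 -> write in place. 4 ppages; refcounts: pp0:3 pp1:3 pp2:1 pp3:1
Op 8: write(P0, v1, 199). refcount(pp3)=1 -> write in place. 4 ppages; refcounts: pp0:3 pp1:3 pp2:1 pp3:1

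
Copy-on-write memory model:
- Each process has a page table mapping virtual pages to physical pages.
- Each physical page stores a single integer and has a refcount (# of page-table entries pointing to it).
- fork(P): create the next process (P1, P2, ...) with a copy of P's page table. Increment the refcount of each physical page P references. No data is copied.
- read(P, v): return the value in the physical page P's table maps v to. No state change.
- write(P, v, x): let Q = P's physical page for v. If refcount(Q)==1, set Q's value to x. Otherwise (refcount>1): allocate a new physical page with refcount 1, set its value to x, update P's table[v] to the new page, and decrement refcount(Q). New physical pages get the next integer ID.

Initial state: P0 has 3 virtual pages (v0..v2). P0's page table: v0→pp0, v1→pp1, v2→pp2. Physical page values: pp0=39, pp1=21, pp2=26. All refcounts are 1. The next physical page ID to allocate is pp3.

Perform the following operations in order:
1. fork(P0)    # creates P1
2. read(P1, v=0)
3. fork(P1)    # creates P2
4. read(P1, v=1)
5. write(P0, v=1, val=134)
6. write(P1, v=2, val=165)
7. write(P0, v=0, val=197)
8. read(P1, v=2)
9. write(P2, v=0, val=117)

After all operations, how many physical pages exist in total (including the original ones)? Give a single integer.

Answer: 7

Derivation:
Op 1: fork(P0) -> P1. 3 ppages; refcounts: pp0:2 pp1:2 pp2:2
Op 2: read(P1, v0) -> 39. No state change.
Op 3: fork(P1) -> P2. 3 ppages; refcounts: pp0:3 pp1:3 pp2:3
Op 4: read(P1, v1) -> 21. No state change.
Op 5: write(P0, v1, 134). refcount(pp1)=3>1 -> COPY to pp3. 4 ppages; refcounts: pp0:3 pp1:2 pp2:3 pp3:1
Op 6: write(P1, v2, 165). refcount(pp2)=3>1 -> COPY to pp4. 5 ppages; refcounts: pp0:3 pp1:2 pp2:2 pp3:1 pp4:1
Op 7: write(P0, v0, 197). refcount(pp0)=3>1 -> COPY to pp5. 6 ppages; refcounts: pp0:2 pp1:2 pp2:2 pp3:1 pp4:1 pp5:1
Op 8: read(P1, v2) -> 165. No state change.
Op 9: write(P2, v0, 117). refcount(pp0)=2>1 -> COPY to pp6. 7 ppages; refcounts: pp0:1 pp1:2 pp2:2 pp3:1 pp4:1 pp5:1 pp6:1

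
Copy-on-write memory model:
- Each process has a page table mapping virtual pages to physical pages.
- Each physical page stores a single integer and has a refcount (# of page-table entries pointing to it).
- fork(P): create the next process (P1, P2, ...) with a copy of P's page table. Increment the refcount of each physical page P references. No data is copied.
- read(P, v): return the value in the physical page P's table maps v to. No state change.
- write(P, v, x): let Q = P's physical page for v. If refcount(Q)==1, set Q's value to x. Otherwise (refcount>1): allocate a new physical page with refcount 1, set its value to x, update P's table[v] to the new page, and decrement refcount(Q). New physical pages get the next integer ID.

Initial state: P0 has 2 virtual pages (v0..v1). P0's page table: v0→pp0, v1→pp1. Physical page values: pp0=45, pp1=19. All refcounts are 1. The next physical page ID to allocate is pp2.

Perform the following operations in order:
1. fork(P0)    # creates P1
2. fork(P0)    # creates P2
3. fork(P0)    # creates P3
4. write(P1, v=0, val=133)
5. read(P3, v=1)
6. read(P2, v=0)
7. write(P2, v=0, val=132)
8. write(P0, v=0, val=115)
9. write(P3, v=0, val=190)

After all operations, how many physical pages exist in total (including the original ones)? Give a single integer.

Answer: 5

Derivation:
Op 1: fork(P0) -> P1. 2 ppages; refcounts: pp0:2 pp1:2
Op 2: fork(P0) -> P2. 2 ppages; refcounts: pp0:3 pp1:3
Op 3: fork(P0) -> P3. 2 ppages; refcounts: pp0:4 pp1:4
Op 4: write(P1, v0, 133). refcount(pp0)=4>1 -> COPY to pp2. 3 ppages; refcounts: pp0:3 pp1:4 pp2:1
Op 5: read(P3, v1) -> 19. No state change.
Op 6: read(P2, v0) -> 45. No state change.
Op 7: write(P2, v0, 132). refcount(pp0)=3>1 -> COPY to pp3. 4 ppages; refcounts: pp0:2 pp1:4 pp2:1 pp3:1
Op 8: write(P0, v0, 115). refcount(pp0)=2>1 -> COPY to pp4. 5 ppages; refcounts: pp0:1 pp1:4 pp2:1 pp3:1 pp4:1
Op 9: write(P3, v0, 190). refcount(pp0)=1 -> write in place. 5 ppages; refcounts: pp0:1 pp1:4 pp2:1 pp3:1 pp4:1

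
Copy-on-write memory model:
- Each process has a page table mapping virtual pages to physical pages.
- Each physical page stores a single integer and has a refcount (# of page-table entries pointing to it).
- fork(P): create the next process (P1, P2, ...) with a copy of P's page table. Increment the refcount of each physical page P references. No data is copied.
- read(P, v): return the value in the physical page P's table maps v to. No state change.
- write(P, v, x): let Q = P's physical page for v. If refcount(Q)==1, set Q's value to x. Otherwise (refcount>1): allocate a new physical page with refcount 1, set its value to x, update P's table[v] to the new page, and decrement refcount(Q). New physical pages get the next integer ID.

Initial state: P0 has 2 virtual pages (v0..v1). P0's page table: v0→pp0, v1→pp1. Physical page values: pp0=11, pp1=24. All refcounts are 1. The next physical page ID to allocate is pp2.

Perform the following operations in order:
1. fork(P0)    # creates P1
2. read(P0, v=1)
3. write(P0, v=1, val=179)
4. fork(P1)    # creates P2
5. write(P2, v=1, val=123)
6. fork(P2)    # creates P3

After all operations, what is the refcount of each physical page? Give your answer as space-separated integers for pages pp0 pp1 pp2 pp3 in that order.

Op 1: fork(P0) -> P1. 2 ppages; refcounts: pp0:2 pp1:2
Op 2: read(P0, v1) -> 24. No state change.
Op 3: write(P0, v1, 179). refcount(pp1)=2>1 -> COPY to pp2. 3 ppages; refcounts: pp0:2 pp1:1 pp2:1
Op 4: fork(P1) -> P2. 3 ppages; refcounts: pp0:3 pp1:2 pp2:1
Op 5: write(P2, v1, 123). refcount(pp1)=2>1 -> COPY to pp3. 4 ppages; refcounts: pp0:3 pp1:1 pp2:1 pp3:1
Op 6: fork(P2) -> P3. 4 ppages; refcounts: pp0:4 pp1:1 pp2:1 pp3:2

Answer: 4 1 1 2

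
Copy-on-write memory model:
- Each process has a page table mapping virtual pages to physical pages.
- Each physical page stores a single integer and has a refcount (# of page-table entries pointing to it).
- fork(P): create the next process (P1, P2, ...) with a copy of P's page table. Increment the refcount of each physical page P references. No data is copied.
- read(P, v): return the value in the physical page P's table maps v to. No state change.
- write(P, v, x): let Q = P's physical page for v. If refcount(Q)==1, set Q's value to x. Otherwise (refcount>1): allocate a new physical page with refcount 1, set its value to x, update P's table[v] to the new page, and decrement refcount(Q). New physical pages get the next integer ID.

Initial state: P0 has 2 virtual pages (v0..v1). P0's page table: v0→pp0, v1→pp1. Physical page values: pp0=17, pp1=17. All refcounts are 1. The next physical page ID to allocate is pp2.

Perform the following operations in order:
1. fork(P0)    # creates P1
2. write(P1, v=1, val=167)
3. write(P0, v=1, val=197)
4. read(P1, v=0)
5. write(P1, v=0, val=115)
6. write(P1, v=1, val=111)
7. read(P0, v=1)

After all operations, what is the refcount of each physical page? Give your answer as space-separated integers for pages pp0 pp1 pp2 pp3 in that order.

Answer: 1 1 1 1

Derivation:
Op 1: fork(P0) -> P1. 2 ppages; refcounts: pp0:2 pp1:2
Op 2: write(P1, v1, 167). refcount(pp1)=2>1 -> COPY to pp2. 3 ppages; refcounts: pp0:2 pp1:1 pp2:1
Op 3: write(P0, v1, 197). refcount(pp1)=1 -> write in place. 3 ppages; refcounts: pp0:2 pp1:1 pp2:1
Op 4: read(P1, v0) -> 17. No state change.
Op 5: write(P1, v0, 115). refcount(pp0)=2>1 -> COPY to pp3. 4 ppages; refcounts: pp0:1 pp1:1 pp2:1 pp3:1
Op 6: write(P1, v1, 111). refcount(pp2)=1 -> write in place. 4 ppages; refcounts: pp0:1 pp1:1 pp2:1 pp3:1
Op 7: read(P0, v1) -> 197. No state change.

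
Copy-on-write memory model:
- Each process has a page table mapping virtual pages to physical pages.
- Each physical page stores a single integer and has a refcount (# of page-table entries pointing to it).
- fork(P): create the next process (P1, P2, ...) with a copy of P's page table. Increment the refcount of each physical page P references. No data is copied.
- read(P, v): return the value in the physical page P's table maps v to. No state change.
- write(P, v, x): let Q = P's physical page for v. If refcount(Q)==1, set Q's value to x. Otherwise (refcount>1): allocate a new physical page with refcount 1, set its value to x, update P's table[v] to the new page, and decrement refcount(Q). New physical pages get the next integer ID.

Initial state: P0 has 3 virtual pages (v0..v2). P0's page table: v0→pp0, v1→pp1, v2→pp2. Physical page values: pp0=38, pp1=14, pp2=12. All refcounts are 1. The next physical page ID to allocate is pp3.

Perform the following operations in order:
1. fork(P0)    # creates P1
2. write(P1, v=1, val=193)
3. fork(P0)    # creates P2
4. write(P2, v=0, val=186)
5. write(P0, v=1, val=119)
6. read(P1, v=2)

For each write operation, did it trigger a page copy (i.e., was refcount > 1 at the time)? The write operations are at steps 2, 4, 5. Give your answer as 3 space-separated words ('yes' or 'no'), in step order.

Op 1: fork(P0) -> P1. 3 ppages; refcounts: pp0:2 pp1:2 pp2:2
Op 2: write(P1, v1, 193). refcount(pp1)=2>1 -> COPY to pp3. 4 ppages; refcounts: pp0:2 pp1:1 pp2:2 pp3:1
Op 3: fork(P0) -> P2. 4 ppages; refcounts: pp0:3 pp1:2 pp2:3 pp3:1
Op 4: write(P2, v0, 186). refcount(pp0)=3>1 -> COPY to pp4. 5 ppages; refcounts: pp0:2 pp1:2 pp2:3 pp3:1 pp4:1
Op 5: write(P0, v1, 119). refcount(pp1)=2>1 -> COPY to pp5. 6 ppages; refcounts: pp0:2 pp1:1 pp2:3 pp3:1 pp4:1 pp5:1
Op 6: read(P1, v2) -> 12. No state change.

yes yes yes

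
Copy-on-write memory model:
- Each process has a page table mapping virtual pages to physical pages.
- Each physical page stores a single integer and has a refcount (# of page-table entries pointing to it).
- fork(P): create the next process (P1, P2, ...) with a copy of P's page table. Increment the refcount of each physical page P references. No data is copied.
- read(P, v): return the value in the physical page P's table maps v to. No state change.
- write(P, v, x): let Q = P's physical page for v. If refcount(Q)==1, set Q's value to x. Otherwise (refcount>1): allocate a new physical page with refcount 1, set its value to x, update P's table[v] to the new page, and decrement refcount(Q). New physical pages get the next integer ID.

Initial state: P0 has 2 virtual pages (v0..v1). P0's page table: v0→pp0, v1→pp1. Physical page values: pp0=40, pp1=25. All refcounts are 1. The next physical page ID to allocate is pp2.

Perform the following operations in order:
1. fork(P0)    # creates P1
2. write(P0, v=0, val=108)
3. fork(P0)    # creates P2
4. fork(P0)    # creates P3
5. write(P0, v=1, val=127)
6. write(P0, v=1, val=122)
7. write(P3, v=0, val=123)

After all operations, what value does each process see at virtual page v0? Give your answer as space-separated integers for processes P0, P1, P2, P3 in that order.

Op 1: fork(P0) -> P1. 2 ppages; refcounts: pp0:2 pp1:2
Op 2: write(P0, v0, 108). refcount(pp0)=2>1 -> COPY to pp2. 3 ppages; refcounts: pp0:1 pp1:2 pp2:1
Op 3: fork(P0) -> P2. 3 ppages; refcounts: pp0:1 pp1:3 pp2:2
Op 4: fork(P0) -> P3. 3 ppages; refcounts: pp0:1 pp1:4 pp2:3
Op 5: write(P0, v1, 127). refcount(pp1)=4>1 -> COPY to pp3. 4 ppages; refcounts: pp0:1 pp1:3 pp2:3 pp3:1
Op 6: write(P0, v1, 122). refcount(pp3)=1 -> write in place. 4 ppages; refcounts: pp0:1 pp1:3 pp2:3 pp3:1
Op 7: write(P3, v0, 123). refcount(pp2)=3>1 -> COPY to pp4. 5 ppages; refcounts: pp0:1 pp1:3 pp2:2 pp3:1 pp4:1
P0: v0 -> pp2 = 108
P1: v0 -> pp0 = 40
P2: v0 -> pp2 = 108
P3: v0 -> pp4 = 123

Answer: 108 40 108 123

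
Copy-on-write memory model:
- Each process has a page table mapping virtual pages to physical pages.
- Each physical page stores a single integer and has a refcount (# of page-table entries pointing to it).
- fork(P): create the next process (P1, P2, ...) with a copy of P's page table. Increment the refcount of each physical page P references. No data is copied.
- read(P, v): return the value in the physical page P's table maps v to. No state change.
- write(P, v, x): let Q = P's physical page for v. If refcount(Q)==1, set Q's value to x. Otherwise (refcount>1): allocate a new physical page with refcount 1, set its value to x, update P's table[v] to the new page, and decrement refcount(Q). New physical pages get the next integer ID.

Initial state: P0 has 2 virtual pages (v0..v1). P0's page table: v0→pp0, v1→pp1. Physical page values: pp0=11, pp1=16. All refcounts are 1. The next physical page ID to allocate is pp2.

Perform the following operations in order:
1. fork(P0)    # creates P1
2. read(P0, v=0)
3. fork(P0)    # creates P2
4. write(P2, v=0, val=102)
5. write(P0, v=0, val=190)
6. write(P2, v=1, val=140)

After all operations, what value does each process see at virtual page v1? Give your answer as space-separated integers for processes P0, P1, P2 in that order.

Op 1: fork(P0) -> P1. 2 ppages; refcounts: pp0:2 pp1:2
Op 2: read(P0, v0) -> 11. No state change.
Op 3: fork(P0) -> P2. 2 ppages; refcounts: pp0:3 pp1:3
Op 4: write(P2, v0, 102). refcount(pp0)=3>1 -> COPY to pp2. 3 ppages; refcounts: pp0:2 pp1:3 pp2:1
Op 5: write(P0, v0, 190). refcount(pp0)=2>1 -> COPY to pp3. 4 ppages; refcounts: pp0:1 pp1:3 pp2:1 pp3:1
Op 6: write(P2, v1, 140). refcount(pp1)=3>1 -> COPY to pp4. 5 ppages; refcounts: pp0:1 pp1:2 pp2:1 pp3:1 pp4:1
P0: v1 -> pp1 = 16
P1: v1 -> pp1 = 16
P2: v1 -> pp4 = 140

Answer: 16 16 140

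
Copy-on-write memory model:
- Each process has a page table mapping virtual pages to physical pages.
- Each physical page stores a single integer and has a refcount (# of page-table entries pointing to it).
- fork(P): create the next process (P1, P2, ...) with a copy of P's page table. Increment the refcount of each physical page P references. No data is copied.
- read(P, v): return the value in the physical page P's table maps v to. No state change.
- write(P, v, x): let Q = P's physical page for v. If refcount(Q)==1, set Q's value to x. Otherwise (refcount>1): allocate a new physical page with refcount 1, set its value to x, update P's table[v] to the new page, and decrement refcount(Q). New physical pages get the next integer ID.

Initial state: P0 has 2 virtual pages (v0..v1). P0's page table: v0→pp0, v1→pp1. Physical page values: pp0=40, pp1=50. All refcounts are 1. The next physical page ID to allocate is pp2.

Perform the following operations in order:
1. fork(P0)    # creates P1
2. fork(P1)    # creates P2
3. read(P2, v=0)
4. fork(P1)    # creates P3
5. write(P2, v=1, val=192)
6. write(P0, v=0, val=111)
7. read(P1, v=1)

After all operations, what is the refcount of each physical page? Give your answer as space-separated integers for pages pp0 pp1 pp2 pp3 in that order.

Answer: 3 3 1 1

Derivation:
Op 1: fork(P0) -> P1. 2 ppages; refcounts: pp0:2 pp1:2
Op 2: fork(P1) -> P2. 2 ppages; refcounts: pp0:3 pp1:3
Op 3: read(P2, v0) -> 40. No state change.
Op 4: fork(P1) -> P3. 2 ppages; refcounts: pp0:4 pp1:4
Op 5: write(P2, v1, 192). refcount(pp1)=4>1 -> COPY to pp2. 3 ppages; refcounts: pp0:4 pp1:3 pp2:1
Op 6: write(P0, v0, 111). refcount(pp0)=4>1 -> COPY to pp3. 4 ppages; refcounts: pp0:3 pp1:3 pp2:1 pp3:1
Op 7: read(P1, v1) -> 50. No state change.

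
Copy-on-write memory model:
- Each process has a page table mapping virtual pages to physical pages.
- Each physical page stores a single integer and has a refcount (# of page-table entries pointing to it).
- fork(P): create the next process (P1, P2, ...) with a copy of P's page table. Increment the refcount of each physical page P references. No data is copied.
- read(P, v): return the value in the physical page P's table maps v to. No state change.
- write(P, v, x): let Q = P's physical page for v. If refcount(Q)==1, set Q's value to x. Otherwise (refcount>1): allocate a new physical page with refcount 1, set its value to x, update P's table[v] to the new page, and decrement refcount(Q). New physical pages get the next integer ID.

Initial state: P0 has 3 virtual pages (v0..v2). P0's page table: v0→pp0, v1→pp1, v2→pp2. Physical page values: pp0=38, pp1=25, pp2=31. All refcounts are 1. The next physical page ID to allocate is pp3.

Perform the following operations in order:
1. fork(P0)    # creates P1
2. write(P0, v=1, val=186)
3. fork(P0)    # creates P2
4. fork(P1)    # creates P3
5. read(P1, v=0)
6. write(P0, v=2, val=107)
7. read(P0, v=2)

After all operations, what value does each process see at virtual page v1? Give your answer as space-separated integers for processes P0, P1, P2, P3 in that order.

Answer: 186 25 186 25

Derivation:
Op 1: fork(P0) -> P1. 3 ppages; refcounts: pp0:2 pp1:2 pp2:2
Op 2: write(P0, v1, 186). refcount(pp1)=2>1 -> COPY to pp3. 4 ppages; refcounts: pp0:2 pp1:1 pp2:2 pp3:1
Op 3: fork(P0) -> P2. 4 ppages; refcounts: pp0:3 pp1:1 pp2:3 pp3:2
Op 4: fork(P1) -> P3. 4 ppages; refcounts: pp0:4 pp1:2 pp2:4 pp3:2
Op 5: read(P1, v0) -> 38. No state change.
Op 6: write(P0, v2, 107). refcount(pp2)=4>1 -> COPY to pp4. 5 ppages; refcounts: pp0:4 pp1:2 pp2:3 pp3:2 pp4:1
Op 7: read(P0, v2) -> 107. No state change.
P0: v1 -> pp3 = 186
P1: v1 -> pp1 = 25
P2: v1 -> pp3 = 186
P3: v1 -> pp1 = 25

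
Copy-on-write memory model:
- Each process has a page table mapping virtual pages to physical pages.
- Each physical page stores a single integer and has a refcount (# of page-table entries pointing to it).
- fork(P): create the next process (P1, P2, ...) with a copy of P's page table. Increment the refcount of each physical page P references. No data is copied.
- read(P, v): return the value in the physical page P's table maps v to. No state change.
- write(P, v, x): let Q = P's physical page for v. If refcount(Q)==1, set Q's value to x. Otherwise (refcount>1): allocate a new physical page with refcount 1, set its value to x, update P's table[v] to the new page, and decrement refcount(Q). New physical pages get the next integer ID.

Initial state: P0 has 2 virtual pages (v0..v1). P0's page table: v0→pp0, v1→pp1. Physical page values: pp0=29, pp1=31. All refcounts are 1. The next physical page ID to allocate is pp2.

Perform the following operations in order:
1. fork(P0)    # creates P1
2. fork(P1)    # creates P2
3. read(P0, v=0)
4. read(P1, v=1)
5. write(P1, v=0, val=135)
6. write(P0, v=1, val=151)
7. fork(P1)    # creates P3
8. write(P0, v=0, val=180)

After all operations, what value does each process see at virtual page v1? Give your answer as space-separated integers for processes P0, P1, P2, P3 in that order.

Op 1: fork(P0) -> P1. 2 ppages; refcounts: pp0:2 pp1:2
Op 2: fork(P1) -> P2. 2 ppages; refcounts: pp0:3 pp1:3
Op 3: read(P0, v0) -> 29. No state change.
Op 4: read(P1, v1) -> 31. No state change.
Op 5: write(P1, v0, 135). refcount(pp0)=3>1 -> COPY to pp2. 3 ppages; refcounts: pp0:2 pp1:3 pp2:1
Op 6: write(P0, v1, 151). refcount(pp1)=3>1 -> COPY to pp3. 4 ppages; refcounts: pp0:2 pp1:2 pp2:1 pp3:1
Op 7: fork(P1) -> P3. 4 ppages; refcounts: pp0:2 pp1:3 pp2:2 pp3:1
Op 8: write(P0, v0, 180). refcount(pp0)=2>1 -> COPY to pp4. 5 ppages; refcounts: pp0:1 pp1:3 pp2:2 pp3:1 pp4:1
P0: v1 -> pp3 = 151
P1: v1 -> pp1 = 31
P2: v1 -> pp1 = 31
P3: v1 -> pp1 = 31

Answer: 151 31 31 31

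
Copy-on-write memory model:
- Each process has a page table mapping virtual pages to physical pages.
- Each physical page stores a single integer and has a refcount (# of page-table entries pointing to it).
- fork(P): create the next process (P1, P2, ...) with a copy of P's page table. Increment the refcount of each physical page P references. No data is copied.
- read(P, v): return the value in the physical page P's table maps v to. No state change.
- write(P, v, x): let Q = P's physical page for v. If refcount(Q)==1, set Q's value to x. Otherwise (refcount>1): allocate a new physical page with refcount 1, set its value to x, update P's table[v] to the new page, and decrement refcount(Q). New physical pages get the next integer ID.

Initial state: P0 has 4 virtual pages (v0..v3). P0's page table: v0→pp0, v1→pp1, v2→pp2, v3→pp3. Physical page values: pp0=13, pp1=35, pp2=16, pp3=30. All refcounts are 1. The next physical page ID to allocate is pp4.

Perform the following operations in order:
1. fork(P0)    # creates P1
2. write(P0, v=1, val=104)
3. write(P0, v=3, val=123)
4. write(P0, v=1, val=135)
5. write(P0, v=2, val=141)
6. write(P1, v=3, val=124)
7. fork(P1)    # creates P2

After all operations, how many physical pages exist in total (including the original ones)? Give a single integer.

Answer: 7

Derivation:
Op 1: fork(P0) -> P1. 4 ppages; refcounts: pp0:2 pp1:2 pp2:2 pp3:2
Op 2: write(P0, v1, 104). refcount(pp1)=2>1 -> COPY to pp4. 5 ppages; refcounts: pp0:2 pp1:1 pp2:2 pp3:2 pp4:1
Op 3: write(P0, v3, 123). refcount(pp3)=2>1 -> COPY to pp5. 6 ppages; refcounts: pp0:2 pp1:1 pp2:2 pp3:1 pp4:1 pp5:1
Op 4: write(P0, v1, 135). refcount(pp4)=1 -> write in place. 6 ppages; refcounts: pp0:2 pp1:1 pp2:2 pp3:1 pp4:1 pp5:1
Op 5: write(P0, v2, 141). refcount(pp2)=2>1 -> COPY to pp6. 7 ppages; refcounts: pp0:2 pp1:1 pp2:1 pp3:1 pp4:1 pp5:1 pp6:1
Op 6: write(P1, v3, 124). refcount(pp3)=1 -> write in place. 7 ppages; refcounts: pp0:2 pp1:1 pp2:1 pp3:1 pp4:1 pp5:1 pp6:1
Op 7: fork(P1) -> P2. 7 ppages; refcounts: pp0:3 pp1:2 pp2:2 pp3:2 pp4:1 pp5:1 pp6:1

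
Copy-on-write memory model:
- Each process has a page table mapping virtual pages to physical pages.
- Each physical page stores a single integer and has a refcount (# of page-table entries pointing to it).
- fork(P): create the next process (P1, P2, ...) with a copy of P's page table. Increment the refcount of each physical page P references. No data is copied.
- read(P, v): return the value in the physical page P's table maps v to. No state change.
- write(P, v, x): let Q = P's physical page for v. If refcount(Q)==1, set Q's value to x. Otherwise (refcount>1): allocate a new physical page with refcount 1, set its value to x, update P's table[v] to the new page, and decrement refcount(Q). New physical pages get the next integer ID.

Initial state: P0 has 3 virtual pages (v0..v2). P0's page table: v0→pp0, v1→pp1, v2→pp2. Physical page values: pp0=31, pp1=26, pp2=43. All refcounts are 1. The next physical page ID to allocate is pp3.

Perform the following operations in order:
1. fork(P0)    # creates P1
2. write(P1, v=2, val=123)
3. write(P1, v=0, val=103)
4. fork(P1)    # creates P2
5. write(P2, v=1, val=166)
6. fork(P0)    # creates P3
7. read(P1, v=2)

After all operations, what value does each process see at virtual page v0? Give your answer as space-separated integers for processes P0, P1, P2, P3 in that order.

Op 1: fork(P0) -> P1. 3 ppages; refcounts: pp0:2 pp1:2 pp2:2
Op 2: write(P1, v2, 123). refcount(pp2)=2>1 -> COPY to pp3. 4 ppages; refcounts: pp0:2 pp1:2 pp2:1 pp3:1
Op 3: write(P1, v0, 103). refcount(pp0)=2>1 -> COPY to pp4. 5 ppages; refcounts: pp0:1 pp1:2 pp2:1 pp3:1 pp4:1
Op 4: fork(P1) -> P2. 5 ppages; refcounts: pp0:1 pp1:3 pp2:1 pp3:2 pp4:2
Op 5: write(P2, v1, 166). refcount(pp1)=3>1 -> COPY to pp5. 6 ppages; refcounts: pp0:1 pp1:2 pp2:1 pp3:2 pp4:2 pp5:1
Op 6: fork(P0) -> P3. 6 ppages; refcounts: pp0:2 pp1:3 pp2:2 pp3:2 pp4:2 pp5:1
Op 7: read(P1, v2) -> 123. No state change.
P0: v0 -> pp0 = 31
P1: v0 -> pp4 = 103
P2: v0 -> pp4 = 103
P3: v0 -> pp0 = 31

Answer: 31 103 103 31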